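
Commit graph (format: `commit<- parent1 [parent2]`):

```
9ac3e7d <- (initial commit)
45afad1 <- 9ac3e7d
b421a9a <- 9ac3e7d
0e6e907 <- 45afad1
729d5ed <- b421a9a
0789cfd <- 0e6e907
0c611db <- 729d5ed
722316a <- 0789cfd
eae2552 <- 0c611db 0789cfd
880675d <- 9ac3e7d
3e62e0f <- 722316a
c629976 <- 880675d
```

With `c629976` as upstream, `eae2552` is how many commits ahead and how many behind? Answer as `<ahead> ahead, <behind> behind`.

Reachable from eae2552: {0789cfd, 0c611db, 0e6e907, 45afad1, 729d5ed, 9ac3e7d, b421a9a, eae2552}.
Reachable from c629976: {880675d, 9ac3e7d, c629976}.
Only in eae2552's history (ahead): {0789cfd, 0c611db, 0e6e907, 45afad1, 729d5ed, b421a9a, eae2552} — 7.
Only in c629976's history (behind): {880675d, c629976} — 2.

7 ahead, 2 behind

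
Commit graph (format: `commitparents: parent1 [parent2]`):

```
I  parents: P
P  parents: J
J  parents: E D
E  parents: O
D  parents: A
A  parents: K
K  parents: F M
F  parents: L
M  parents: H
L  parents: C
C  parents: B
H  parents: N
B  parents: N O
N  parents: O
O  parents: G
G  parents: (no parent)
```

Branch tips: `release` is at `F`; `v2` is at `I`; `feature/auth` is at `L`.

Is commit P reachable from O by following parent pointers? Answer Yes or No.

Ancestors of O: {G, O}.
P is not in that set, so it is not an ancestor of O.

No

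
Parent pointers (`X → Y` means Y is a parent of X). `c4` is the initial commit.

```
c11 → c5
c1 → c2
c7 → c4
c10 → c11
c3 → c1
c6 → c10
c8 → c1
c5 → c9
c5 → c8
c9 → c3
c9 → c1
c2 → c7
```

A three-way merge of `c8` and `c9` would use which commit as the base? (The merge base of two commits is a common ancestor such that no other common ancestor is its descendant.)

Ancestors of c8: {c1, c2, c4, c7, c8}.
Ancestors of c9: {c1, c2, c3, c4, c7, c9}.
Common ancestors: {c1, c2, c4, c7}.
Among these, c1 is not an ancestor of any other common ancestor — it is the merge base.

c1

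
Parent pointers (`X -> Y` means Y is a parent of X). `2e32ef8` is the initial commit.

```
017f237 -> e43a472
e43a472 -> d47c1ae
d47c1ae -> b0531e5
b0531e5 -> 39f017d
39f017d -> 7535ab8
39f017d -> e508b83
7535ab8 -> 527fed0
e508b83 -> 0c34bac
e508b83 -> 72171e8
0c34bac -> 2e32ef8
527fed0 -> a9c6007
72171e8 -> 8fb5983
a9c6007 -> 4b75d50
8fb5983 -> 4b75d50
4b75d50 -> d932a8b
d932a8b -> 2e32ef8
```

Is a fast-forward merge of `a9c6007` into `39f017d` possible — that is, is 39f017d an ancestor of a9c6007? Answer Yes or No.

A fast-forward from 39f017d to a9c6007 is possible iff 39f017d is an ancestor of a9c6007.
Ancestors of a9c6007: {2e32ef8, 4b75d50, a9c6007, d932a8b}.
39f017d is not among them, so fast-forward is not possible.

No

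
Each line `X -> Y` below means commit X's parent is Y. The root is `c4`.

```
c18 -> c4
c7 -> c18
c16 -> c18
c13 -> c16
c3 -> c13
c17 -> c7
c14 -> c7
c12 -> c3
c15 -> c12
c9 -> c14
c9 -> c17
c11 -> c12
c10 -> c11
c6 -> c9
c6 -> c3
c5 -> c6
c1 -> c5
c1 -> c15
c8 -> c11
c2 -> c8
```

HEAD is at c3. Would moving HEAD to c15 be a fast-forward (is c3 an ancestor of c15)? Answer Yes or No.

Yes

A fast-forward from c3 to c15 is possible iff c3 is an ancestor of c15.
Ancestors of c15: {c12, c13, c15, c16, c18, c3, c4}.
c3 is among them, so fast-forward is possible.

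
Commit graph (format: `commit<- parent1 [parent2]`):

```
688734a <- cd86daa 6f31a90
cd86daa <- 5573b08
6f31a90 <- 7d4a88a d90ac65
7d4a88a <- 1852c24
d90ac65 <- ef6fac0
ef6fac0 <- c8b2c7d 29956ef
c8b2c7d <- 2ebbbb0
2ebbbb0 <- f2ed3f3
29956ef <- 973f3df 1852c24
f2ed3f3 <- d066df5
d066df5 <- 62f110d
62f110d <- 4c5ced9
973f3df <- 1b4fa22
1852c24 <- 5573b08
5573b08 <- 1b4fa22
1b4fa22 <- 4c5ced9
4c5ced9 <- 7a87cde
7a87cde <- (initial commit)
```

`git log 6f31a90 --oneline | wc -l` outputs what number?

Walking parent pointers from 6f31a90: reachable set = {1852c24, 1b4fa22, 29956ef, 2ebbbb0, 4c5ced9, 5573b08, 62f110d, 6f31a90, 7a87cde, 7d4a88a, 973f3df, c8b2c7d, d066df5, d90ac65, ef6fac0, f2ed3f3}.
That is 16 commits.

16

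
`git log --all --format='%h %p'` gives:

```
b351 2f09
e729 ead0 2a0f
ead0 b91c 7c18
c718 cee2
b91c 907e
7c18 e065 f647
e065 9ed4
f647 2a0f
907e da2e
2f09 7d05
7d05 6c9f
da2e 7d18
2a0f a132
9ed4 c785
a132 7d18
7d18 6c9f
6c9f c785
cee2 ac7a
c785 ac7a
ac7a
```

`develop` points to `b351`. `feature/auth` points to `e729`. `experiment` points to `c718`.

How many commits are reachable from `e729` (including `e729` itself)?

15

Walking parent pointers from e729: reachable set = {2a0f, 6c9f, 7c18, 7d18, 907e, 9ed4, a132, ac7a, b91c, c785, da2e, e065, e729, ead0, f647}.
That is 15 commits.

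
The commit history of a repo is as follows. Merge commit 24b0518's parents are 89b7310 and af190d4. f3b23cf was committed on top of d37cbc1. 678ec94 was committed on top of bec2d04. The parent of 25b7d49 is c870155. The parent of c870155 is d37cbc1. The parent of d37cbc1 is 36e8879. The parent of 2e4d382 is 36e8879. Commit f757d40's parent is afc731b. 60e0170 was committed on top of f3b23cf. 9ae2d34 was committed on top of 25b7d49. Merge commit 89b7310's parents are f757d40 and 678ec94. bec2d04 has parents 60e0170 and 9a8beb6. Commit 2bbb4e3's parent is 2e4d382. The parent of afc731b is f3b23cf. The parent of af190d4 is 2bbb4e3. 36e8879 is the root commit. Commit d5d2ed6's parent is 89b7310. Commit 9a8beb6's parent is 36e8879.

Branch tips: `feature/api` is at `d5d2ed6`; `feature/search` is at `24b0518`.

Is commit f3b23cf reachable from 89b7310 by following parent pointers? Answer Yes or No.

Yes

Ancestors of 89b7310 (commits reachable by following parents): {36e8879, 60e0170, 678ec94, 89b7310, 9a8beb6, afc731b, bec2d04, d37cbc1, f3b23cf, f757d40}.
f3b23cf is in that set, so it is an ancestor of 89b7310.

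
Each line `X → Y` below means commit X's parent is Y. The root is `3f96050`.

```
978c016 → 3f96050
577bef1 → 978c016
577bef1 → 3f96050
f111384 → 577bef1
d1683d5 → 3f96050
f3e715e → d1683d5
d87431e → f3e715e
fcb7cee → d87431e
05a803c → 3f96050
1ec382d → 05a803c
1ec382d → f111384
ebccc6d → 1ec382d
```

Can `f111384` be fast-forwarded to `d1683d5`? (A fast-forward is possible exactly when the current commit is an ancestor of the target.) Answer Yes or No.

A fast-forward from f111384 to d1683d5 is possible iff f111384 is an ancestor of d1683d5.
Ancestors of d1683d5: {3f96050, d1683d5}.
f111384 is not among them, so fast-forward is not possible.

No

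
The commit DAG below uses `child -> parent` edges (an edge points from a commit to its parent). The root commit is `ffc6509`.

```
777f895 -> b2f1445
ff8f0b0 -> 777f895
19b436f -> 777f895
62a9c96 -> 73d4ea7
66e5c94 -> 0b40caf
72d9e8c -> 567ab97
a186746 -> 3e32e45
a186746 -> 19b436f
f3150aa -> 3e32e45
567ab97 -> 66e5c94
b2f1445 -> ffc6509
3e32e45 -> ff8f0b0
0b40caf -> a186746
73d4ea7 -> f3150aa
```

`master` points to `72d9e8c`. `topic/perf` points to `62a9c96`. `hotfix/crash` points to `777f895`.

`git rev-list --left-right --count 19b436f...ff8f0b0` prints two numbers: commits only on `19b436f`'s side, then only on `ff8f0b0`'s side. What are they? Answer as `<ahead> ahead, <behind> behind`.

1 ahead, 1 behind

Reachable from 19b436f: {19b436f, 777f895, b2f1445, ffc6509}.
Reachable from ff8f0b0: {777f895, b2f1445, ff8f0b0, ffc6509}.
Only in 19b436f's history (ahead): {19b436f} — 1.
Only in ff8f0b0's history (behind): {ff8f0b0} — 1.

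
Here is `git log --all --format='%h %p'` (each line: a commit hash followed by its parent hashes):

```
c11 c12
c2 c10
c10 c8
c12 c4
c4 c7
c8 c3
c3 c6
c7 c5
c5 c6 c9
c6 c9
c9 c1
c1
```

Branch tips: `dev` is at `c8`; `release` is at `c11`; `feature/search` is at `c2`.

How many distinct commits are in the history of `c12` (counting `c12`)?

7

Walking parent pointers from c12: reachable set = {c1, c12, c4, c5, c6, c7, c9}.
That is 7 commits.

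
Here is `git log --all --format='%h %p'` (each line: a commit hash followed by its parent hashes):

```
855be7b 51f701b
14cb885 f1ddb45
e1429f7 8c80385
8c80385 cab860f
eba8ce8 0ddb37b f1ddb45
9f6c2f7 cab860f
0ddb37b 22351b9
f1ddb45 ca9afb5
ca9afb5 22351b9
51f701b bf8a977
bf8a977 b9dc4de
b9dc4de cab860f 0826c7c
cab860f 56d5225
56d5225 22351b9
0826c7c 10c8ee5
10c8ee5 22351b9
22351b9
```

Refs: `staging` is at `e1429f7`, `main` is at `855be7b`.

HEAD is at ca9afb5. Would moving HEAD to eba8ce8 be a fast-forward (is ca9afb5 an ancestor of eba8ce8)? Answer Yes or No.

A fast-forward from ca9afb5 to eba8ce8 is possible iff ca9afb5 is an ancestor of eba8ce8.
Ancestors of eba8ce8: {0ddb37b, 22351b9, ca9afb5, eba8ce8, f1ddb45}.
ca9afb5 is among them, so fast-forward is possible.

Yes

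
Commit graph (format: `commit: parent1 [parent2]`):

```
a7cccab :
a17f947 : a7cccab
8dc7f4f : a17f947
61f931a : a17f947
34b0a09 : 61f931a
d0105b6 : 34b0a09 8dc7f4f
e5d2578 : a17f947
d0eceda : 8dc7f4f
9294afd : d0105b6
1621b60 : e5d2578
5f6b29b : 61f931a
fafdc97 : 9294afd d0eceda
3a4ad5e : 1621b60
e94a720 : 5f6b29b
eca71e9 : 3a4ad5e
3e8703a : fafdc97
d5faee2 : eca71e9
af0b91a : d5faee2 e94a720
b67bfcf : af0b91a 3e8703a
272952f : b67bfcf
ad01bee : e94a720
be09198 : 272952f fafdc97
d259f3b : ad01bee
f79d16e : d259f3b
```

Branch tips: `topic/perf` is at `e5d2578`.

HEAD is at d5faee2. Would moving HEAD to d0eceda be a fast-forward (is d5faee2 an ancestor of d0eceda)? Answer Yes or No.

A fast-forward from d5faee2 to d0eceda is possible iff d5faee2 is an ancestor of d0eceda.
Ancestors of d0eceda: {8dc7f4f, a17f947, a7cccab, d0eceda}.
d5faee2 is not among them, so fast-forward is not possible.

No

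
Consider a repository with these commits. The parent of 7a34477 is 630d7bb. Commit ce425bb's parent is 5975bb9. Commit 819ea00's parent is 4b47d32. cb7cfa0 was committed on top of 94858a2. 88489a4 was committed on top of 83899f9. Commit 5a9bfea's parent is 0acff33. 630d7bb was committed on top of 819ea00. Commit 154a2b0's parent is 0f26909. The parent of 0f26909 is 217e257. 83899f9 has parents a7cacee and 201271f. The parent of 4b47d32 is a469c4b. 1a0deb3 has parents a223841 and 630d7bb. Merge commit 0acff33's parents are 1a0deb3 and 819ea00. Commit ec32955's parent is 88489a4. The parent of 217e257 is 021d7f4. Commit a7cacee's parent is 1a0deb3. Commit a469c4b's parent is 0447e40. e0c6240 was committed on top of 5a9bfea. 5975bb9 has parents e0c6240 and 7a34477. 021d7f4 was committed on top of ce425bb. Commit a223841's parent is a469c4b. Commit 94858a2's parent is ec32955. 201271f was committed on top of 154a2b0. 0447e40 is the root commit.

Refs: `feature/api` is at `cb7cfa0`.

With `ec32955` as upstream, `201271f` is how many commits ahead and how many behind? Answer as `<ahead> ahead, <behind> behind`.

0 ahead, 4 behind

Reachable from 201271f: {021d7f4, 0447e40, 0acff33, 0f26909, 154a2b0, 1a0deb3, 201271f, 217e257, 4b47d32, 5975bb9, 5a9bfea, 630d7bb, 7a34477, 819ea00, a223841, a469c4b, ce425bb, e0c6240}.
Reachable from ec32955: {021d7f4, 0447e40, 0acff33, 0f26909, 154a2b0, 1a0deb3, 201271f, 217e257, 4b47d32, 5975bb9, 5a9bfea, 630d7bb, 7a34477, 819ea00, 83899f9, 88489a4, a223841, a469c4b, a7cacee, ce425bb, e0c6240, ec32955}.
Only in 201271f's history (ahead): {} — 0.
Only in ec32955's history (behind): {83899f9, 88489a4, a7cacee, ec32955} — 4.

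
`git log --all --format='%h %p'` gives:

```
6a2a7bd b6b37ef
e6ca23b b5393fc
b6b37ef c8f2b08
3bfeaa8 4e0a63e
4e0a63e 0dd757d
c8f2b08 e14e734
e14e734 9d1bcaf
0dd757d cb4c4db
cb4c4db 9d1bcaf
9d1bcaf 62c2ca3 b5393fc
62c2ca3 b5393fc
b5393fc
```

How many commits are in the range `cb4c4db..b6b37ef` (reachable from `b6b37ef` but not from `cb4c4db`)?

Reachable from b6b37ef: {62c2ca3, 9d1bcaf, b5393fc, b6b37ef, c8f2b08, e14e734}.
Reachable from cb4c4db: {62c2ca3, 9d1bcaf, b5393fc, cb4c4db}.
In b6b37ef's history but not cb4c4db's: {b6b37ef, c8f2b08, e14e734} — 3 commits.

3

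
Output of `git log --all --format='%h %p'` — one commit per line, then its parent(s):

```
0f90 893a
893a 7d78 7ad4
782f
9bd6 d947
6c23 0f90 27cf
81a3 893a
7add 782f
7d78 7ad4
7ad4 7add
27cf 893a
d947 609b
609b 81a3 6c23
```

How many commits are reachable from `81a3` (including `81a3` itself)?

Walking parent pointers from 81a3: reachable set = {782f, 7ad4, 7add, 7d78, 81a3, 893a}.
That is 6 commits.

6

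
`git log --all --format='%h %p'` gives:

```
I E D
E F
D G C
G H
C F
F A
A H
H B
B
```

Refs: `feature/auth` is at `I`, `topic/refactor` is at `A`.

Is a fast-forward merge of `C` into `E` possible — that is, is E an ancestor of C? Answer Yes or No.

No

A fast-forward from E to C is possible iff E is an ancestor of C.
Ancestors of C: {A, B, C, F, H}.
E is not among them, so fast-forward is not possible.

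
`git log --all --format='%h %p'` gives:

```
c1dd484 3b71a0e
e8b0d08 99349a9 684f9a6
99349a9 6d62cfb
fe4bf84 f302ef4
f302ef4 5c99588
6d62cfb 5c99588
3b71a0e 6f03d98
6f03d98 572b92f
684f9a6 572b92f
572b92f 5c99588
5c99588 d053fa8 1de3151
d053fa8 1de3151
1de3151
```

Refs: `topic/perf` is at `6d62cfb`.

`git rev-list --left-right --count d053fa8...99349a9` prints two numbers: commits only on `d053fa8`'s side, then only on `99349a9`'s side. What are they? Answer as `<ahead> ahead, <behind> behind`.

0 ahead, 3 behind

Reachable from d053fa8: {1de3151, d053fa8}.
Reachable from 99349a9: {1de3151, 5c99588, 6d62cfb, 99349a9, d053fa8}.
Only in d053fa8's history (ahead): {} — 0.
Only in 99349a9's history (behind): {5c99588, 6d62cfb, 99349a9} — 3.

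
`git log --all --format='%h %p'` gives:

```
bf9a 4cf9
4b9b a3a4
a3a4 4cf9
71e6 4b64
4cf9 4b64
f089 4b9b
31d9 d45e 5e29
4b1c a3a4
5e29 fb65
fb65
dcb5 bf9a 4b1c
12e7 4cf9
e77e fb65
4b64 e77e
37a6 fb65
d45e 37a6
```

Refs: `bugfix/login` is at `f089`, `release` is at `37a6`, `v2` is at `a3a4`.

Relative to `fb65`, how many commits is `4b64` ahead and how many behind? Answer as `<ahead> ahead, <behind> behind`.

Reachable from 4b64: {4b64, e77e, fb65}.
Reachable from fb65: {fb65}.
Only in 4b64's history (ahead): {4b64, e77e} — 2.
Only in fb65's history (behind): {} — 0.

2 ahead, 0 behind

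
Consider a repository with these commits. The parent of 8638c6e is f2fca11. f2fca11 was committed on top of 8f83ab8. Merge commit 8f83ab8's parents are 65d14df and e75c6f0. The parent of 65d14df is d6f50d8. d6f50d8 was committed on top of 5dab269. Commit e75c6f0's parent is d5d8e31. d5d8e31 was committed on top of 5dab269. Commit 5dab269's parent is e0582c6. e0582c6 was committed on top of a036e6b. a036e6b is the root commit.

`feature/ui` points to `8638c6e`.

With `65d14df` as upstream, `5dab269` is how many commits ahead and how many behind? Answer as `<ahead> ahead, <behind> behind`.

0 ahead, 2 behind

Reachable from 5dab269: {5dab269, a036e6b, e0582c6}.
Reachable from 65d14df: {5dab269, 65d14df, a036e6b, d6f50d8, e0582c6}.
Only in 5dab269's history (ahead): {} — 0.
Only in 65d14df's history (behind): {65d14df, d6f50d8} — 2.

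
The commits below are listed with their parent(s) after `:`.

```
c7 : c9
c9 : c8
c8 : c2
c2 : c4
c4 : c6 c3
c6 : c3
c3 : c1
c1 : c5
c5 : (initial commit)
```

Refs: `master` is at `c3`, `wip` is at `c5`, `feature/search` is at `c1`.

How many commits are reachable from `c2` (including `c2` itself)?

6

Walking parent pointers from c2: reachable set = {c1, c2, c3, c4, c5, c6}.
That is 6 commits.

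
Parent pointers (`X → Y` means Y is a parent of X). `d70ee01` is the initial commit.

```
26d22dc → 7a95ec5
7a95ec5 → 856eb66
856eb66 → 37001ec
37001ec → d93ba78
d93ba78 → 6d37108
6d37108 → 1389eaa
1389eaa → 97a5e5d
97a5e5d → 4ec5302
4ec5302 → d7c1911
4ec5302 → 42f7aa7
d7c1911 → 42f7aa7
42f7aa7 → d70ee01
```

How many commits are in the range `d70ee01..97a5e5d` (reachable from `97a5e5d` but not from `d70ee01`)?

Reachable from 97a5e5d: {42f7aa7, 4ec5302, 97a5e5d, d70ee01, d7c1911}.
Reachable from d70ee01: {d70ee01}.
In 97a5e5d's history but not d70ee01's: {42f7aa7, 4ec5302, 97a5e5d, d7c1911} — 4 commits.

4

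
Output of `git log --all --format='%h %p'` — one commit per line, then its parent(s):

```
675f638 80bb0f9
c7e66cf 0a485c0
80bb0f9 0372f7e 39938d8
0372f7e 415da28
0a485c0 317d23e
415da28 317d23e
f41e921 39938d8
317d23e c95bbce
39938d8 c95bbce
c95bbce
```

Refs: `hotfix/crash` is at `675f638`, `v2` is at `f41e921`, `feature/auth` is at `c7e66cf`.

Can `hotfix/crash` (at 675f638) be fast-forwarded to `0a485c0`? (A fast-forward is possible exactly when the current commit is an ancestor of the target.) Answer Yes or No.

No

A fast-forward from 675f638 to 0a485c0 is possible iff 675f638 is an ancestor of 0a485c0.
Ancestors of 0a485c0: {0a485c0, 317d23e, c95bbce}.
675f638 is not among them, so fast-forward is not possible.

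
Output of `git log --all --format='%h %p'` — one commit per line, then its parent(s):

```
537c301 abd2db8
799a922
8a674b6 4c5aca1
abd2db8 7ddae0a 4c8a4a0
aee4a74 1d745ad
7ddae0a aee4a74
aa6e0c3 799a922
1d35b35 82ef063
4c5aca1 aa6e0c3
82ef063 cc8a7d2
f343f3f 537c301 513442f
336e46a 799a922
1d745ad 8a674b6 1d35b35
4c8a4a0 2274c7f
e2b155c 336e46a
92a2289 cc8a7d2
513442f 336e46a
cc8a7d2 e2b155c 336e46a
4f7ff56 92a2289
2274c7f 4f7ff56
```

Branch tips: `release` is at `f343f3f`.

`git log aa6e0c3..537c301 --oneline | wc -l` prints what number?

Reachable from 537c301: {1d35b35, 1d745ad, 2274c7f, 336e46a, 4c5aca1, 4c8a4a0, 4f7ff56, 537c301, 799a922, 7ddae0a, 82ef063, 8a674b6, 92a2289, aa6e0c3, abd2db8, aee4a74, cc8a7d2, e2b155c}.
Reachable from aa6e0c3: {799a922, aa6e0c3}.
In 537c301's history but not aa6e0c3's: {1d35b35, 1d745ad, 2274c7f, 336e46a, 4c5aca1, 4c8a4a0, 4f7ff56, 537c301, 7ddae0a, 82ef063, 8a674b6, 92a2289, abd2db8, aee4a74, cc8a7d2, e2b155c} — 16 commits.

16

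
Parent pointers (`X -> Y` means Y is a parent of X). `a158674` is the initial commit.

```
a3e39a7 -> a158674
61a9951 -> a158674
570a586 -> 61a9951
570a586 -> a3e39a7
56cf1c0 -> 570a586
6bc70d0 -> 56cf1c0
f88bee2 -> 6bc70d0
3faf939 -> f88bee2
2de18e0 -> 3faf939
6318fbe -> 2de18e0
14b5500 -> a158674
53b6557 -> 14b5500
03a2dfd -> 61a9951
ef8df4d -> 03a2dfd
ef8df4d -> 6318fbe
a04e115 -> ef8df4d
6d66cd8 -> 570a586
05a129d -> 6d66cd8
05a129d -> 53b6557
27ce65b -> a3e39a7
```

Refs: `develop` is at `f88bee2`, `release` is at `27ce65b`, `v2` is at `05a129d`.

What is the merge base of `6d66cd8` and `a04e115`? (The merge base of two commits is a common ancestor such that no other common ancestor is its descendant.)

Ancestors of 6d66cd8: {570a586, 61a9951, 6d66cd8, a158674, a3e39a7}.
Ancestors of a04e115: {03a2dfd, 2de18e0, 3faf939, 56cf1c0, 570a586, 61a9951, 6318fbe, 6bc70d0, a04e115, a158674, a3e39a7, ef8df4d, f88bee2}.
Common ancestors: {570a586, 61a9951, a158674, a3e39a7}.
Among these, 570a586 is not an ancestor of any other common ancestor — it is the merge base.

570a586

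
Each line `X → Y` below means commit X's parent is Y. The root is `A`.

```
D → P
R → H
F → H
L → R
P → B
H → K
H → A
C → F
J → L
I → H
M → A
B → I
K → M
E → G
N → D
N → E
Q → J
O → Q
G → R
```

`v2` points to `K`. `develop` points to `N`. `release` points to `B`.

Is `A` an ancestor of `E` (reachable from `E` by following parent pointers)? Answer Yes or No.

Ancestors of E (commits reachable by following parents): {A, E, G, H, K, M, R}.
A is in that set, so it is an ancestor of E.

Yes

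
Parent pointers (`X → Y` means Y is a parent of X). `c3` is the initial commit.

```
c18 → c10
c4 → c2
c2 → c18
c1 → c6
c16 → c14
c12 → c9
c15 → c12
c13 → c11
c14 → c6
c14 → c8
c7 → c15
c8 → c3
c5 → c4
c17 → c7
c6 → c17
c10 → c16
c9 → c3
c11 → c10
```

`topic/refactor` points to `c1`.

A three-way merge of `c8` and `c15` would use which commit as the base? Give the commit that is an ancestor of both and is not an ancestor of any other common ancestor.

c3

Ancestors of c8: {c3, c8}.
Ancestors of c15: {c12, c15, c3, c9}.
Common ancestors: {c3}.
The only common ancestor is c3, so it is the merge base.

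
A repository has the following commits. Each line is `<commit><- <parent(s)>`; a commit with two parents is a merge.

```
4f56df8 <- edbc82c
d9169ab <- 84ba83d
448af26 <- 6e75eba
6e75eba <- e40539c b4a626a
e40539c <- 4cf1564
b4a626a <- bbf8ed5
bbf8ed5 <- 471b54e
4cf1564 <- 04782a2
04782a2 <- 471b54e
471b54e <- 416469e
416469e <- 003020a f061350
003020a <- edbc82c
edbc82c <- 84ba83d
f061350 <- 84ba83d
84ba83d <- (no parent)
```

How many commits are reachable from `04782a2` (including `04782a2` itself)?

7

Walking parent pointers from 04782a2: reachable set = {003020a, 04782a2, 416469e, 471b54e, 84ba83d, edbc82c, f061350}.
That is 7 commits.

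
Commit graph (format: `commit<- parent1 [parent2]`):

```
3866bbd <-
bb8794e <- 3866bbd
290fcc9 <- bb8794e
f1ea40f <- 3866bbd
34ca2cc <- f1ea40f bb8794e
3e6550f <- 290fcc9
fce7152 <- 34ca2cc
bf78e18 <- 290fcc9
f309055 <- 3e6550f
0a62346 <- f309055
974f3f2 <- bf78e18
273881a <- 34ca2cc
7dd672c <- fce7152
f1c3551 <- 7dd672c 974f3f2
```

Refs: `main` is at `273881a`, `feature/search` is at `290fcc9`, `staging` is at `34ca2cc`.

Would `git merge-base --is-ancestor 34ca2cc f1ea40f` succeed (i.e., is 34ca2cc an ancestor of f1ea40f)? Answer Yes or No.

Ancestors of f1ea40f: {3866bbd, f1ea40f}.
34ca2cc is not in that set, so it is not an ancestor of f1ea40f.

No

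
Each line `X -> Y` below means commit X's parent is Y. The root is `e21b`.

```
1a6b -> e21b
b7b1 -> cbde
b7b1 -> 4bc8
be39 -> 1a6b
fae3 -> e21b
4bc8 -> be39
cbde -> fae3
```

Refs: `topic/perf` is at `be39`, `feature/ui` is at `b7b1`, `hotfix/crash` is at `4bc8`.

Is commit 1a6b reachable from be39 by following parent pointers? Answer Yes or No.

Ancestors of be39 (commits reachable by following parents): {1a6b, be39, e21b}.
1a6b is in that set, so it is an ancestor of be39.

Yes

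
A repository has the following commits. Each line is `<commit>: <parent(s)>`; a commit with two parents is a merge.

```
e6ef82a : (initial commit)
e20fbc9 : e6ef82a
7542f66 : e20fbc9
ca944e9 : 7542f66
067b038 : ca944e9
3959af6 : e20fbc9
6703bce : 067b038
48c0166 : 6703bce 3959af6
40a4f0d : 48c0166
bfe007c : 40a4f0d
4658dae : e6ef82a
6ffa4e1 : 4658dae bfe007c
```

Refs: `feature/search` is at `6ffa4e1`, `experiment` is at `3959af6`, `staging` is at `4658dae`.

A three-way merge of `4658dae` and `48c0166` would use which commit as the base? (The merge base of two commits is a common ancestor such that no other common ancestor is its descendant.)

Ancestors of 4658dae: {4658dae, e6ef82a}.
Ancestors of 48c0166: {067b038, 3959af6, 48c0166, 6703bce, 7542f66, ca944e9, e20fbc9, e6ef82a}.
Common ancestors: {e6ef82a}.
The only common ancestor is e6ef82a, so it is the merge base.

e6ef82a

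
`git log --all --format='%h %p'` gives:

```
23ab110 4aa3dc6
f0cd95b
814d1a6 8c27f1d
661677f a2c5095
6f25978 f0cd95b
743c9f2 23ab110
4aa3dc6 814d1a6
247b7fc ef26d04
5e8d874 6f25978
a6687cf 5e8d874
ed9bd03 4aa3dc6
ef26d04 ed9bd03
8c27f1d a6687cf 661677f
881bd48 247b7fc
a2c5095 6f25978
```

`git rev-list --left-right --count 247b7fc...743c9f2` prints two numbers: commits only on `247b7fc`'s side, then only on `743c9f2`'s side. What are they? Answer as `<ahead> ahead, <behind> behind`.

Reachable from 247b7fc: {247b7fc, 4aa3dc6, 5e8d874, 661677f, 6f25978, 814d1a6, 8c27f1d, a2c5095, a6687cf, ed9bd03, ef26d04, f0cd95b}.
Reachable from 743c9f2: {23ab110, 4aa3dc6, 5e8d874, 661677f, 6f25978, 743c9f2, 814d1a6, 8c27f1d, a2c5095, a6687cf, f0cd95b}.
Only in 247b7fc's history (ahead): {247b7fc, ed9bd03, ef26d04} — 3.
Only in 743c9f2's history (behind): {23ab110, 743c9f2} — 2.

3 ahead, 2 behind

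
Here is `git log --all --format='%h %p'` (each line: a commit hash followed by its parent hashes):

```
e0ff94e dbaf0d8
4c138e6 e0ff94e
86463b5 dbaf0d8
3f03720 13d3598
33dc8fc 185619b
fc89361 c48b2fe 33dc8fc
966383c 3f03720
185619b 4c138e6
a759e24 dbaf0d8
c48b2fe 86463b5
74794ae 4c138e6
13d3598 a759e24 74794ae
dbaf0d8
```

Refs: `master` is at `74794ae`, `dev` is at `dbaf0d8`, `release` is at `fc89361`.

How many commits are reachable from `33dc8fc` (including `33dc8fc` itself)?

5

Walking parent pointers from 33dc8fc: reachable set = {185619b, 33dc8fc, 4c138e6, dbaf0d8, e0ff94e}.
That is 5 commits.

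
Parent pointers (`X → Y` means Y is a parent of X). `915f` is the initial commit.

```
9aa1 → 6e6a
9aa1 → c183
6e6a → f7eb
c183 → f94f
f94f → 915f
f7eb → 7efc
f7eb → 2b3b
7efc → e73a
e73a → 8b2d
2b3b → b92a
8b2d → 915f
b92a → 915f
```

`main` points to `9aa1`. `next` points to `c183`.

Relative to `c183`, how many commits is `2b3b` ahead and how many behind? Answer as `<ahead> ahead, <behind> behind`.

Reachable from 2b3b: {2b3b, 915f, b92a}.
Reachable from c183: {915f, c183, f94f}.
Only in 2b3b's history (ahead): {2b3b, b92a} — 2.
Only in c183's history (behind): {c183, f94f} — 2.

2 ahead, 2 behind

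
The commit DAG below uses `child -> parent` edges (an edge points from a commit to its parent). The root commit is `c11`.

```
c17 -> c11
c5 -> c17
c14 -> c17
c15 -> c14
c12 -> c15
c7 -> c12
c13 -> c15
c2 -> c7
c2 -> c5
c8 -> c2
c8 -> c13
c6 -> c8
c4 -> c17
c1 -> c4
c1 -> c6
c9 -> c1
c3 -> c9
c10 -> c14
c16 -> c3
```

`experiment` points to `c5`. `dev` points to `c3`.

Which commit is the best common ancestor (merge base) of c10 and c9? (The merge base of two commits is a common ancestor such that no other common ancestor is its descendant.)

Ancestors of c10: {c10, c11, c14, c17}.
Ancestors of c9: {c1, c11, c12, c13, c14, c15, c17, c2, c4, c5, c6, c7, c8, c9}.
Common ancestors: {c11, c14, c17}.
Among these, c14 is not an ancestor of any other common ancestor — it is the merge base.

c14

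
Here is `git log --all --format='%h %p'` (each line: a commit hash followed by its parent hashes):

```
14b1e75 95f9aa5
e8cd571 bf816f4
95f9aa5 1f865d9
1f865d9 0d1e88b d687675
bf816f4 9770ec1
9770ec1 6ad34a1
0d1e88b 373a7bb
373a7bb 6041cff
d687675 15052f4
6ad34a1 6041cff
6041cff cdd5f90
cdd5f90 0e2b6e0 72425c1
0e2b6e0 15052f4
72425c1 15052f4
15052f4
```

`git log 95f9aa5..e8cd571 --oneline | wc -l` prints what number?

Reachable from e8cd571: {0e2b6e0, 15052f4, 6041cff, 6ad34a1, 72425c1, 9770ec1, bf816f4, cdd5f90, e8cd571}.
Reachable from 95f9aa5: {0d1e88b, 0e2b6e0, 15052f4, 1f865d9, 373a7bb, 6041cff, 72425c1, 95f9aa5, cdd5f90, d687675}.
In e8cd571's history but not 95f9aa5's: {6ad34a1, 9770ec1, bf816f4, e8cd571} — 4 commits.

4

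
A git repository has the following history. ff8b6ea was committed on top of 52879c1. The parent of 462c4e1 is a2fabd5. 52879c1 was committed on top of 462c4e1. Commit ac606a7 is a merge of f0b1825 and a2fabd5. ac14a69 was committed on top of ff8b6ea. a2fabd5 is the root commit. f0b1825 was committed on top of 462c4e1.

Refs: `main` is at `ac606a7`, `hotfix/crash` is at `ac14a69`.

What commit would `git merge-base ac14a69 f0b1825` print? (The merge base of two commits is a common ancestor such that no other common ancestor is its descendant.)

Ancestors of ac14a69: {462c4e1, 52879c1, a2fabd5, ac14a69, ff8b6ea}.
Ancestors of f0b1825: {462c4e1, a2fabd5, f0b1825}.
Common ancestors: {462c4e1, a2fabd5}.
Among these, 462c4e1 is not an ancestor of any other common ancestor — it is the merge base.

462c4e1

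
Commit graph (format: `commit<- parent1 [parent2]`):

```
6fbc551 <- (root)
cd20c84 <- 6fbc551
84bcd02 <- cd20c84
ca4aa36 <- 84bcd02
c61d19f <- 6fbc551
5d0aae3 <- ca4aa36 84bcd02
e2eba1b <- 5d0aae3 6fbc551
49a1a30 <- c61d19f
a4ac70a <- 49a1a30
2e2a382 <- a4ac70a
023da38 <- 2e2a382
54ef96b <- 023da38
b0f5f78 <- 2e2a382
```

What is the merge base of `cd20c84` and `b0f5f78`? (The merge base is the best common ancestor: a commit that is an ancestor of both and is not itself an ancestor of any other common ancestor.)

6fbc551

Ancestors of cd20c84: {6fbc551, cd20c84}.
Ancestors of b0f5f78: {2e2a382, 49a1a30, 6fbc551, a4ac70a, b0f5f78, c61d19f}.
Common ancestors: {6fbc551}.
The only common ancestor is 6fbc551, so it is the merge base.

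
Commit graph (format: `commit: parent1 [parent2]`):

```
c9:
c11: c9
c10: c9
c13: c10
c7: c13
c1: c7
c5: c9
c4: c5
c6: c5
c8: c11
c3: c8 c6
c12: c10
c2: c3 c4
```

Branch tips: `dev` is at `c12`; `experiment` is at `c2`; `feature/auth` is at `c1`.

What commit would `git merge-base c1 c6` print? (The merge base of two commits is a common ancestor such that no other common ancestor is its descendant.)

c9

Ancestors of c1: {c1, c10, c13, c7, c9}.
Ancestors of c6: {c5, c6, c9}.
Common ancestors: {c9}.
The only common ancestor is c9, so it is the merge base.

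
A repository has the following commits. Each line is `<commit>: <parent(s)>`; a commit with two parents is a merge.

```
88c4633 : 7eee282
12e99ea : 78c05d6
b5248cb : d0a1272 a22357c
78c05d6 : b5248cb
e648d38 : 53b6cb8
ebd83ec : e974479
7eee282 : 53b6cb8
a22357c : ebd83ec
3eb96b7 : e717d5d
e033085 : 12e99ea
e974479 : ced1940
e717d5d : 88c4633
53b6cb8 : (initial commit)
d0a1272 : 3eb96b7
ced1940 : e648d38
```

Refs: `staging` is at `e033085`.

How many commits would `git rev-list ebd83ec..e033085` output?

10

Reachable from e033085: {12e99ea, 3eb96b7, 53b6cb8, 78c05d6, 7eee282, 88c4633, a22357c, b5248cb, ced1940, d0a1272, e033085, e648d38, e717d5d, e974479, ebd83ec}.
Reachable from ebd83ec: {53b6cb8, ced1940, e648d38, e974479, ebd83ec}.
In e033085's history but not ebd83ec's: {12e99ea, 3eb96b7, 78c05d6, 7eee282, 88c4633, a22357c, b5248cb, d0a1272, e033085, e717d5d} — 10 commits.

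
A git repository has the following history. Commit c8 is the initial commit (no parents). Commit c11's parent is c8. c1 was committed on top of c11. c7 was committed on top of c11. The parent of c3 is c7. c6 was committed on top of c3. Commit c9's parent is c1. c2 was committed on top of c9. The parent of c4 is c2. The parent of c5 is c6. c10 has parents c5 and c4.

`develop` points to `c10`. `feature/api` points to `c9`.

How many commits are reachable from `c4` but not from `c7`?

4

Reachable from c4: {c1, c11, c2, c4, c8, c9}.
Reachable from c7: {c11, c7, c8}.
In c4's history but not c7's: {c1, c2, c4, c9} — 4 commits.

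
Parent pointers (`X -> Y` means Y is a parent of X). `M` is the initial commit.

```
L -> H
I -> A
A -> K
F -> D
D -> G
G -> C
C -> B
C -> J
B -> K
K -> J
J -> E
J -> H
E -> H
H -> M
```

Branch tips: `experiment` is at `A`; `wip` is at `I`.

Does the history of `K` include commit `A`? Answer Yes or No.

No

Ancestors of K: {E, H, J, K, M}.
A is not in that set, so it is not an ancestor of K.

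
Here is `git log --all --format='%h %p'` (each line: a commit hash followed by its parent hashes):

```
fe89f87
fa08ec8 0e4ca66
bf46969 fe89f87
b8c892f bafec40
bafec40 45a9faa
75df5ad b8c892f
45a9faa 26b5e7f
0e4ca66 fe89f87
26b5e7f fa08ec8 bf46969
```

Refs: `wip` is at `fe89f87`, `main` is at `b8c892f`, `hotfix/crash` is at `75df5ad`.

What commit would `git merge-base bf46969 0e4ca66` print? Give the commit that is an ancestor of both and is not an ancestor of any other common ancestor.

fe89f87

Ancestors of bf46969: {bf46969, fe89f87}.
Ancestors of 0e4ca66: {0e4ca66, fe89f87}.
Common ancestors: {fe89f87}.
The only common ancestor is fe89f87, so it is the merge base.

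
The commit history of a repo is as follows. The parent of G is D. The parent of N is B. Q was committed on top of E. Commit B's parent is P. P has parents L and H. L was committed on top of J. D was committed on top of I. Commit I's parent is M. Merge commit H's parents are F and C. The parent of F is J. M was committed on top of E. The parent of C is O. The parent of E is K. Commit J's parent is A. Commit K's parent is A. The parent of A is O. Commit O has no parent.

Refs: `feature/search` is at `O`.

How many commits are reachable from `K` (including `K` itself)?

3

Walking parent pointers from K: reachable set = {A, K, O}.
That is 3 commits.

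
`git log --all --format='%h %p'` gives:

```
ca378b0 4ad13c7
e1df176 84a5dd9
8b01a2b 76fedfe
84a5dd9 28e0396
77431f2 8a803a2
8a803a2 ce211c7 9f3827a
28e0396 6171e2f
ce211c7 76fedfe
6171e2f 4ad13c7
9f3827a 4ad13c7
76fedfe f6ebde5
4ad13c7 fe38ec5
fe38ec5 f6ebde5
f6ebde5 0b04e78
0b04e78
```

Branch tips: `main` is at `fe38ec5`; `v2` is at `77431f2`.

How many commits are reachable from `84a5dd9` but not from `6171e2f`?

Reachable from 84a5dd9: {0b04e78, 28e0396, 4ad13c7, 6171e2f, 84a5dd9, f6ebde5, fe38ec5}.
Reachable from 6171e2f: {0b04e78, 4ad13c7, 6171e2f, f6ebde5, fe38ec5}.
In 84a5dd9's history but not 6171e2f's: {28e0396, 84a5dd9} — 2 commits.

2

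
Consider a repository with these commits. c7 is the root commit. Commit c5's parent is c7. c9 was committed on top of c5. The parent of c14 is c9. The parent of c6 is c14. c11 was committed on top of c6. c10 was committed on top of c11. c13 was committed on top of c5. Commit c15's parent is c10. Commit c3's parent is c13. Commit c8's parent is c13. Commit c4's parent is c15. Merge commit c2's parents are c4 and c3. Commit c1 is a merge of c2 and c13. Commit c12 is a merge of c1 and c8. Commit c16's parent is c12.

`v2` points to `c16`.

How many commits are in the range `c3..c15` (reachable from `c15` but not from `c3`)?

6

Reachable from c15: {c10, c11, c14, c15, c5, c6, c7, c9}.
Reachable from c3: {c13, c3, c5, c7}.
In c15's history but not c3's: {c10, c11, c14, c15, c6, c9} — 6 commits.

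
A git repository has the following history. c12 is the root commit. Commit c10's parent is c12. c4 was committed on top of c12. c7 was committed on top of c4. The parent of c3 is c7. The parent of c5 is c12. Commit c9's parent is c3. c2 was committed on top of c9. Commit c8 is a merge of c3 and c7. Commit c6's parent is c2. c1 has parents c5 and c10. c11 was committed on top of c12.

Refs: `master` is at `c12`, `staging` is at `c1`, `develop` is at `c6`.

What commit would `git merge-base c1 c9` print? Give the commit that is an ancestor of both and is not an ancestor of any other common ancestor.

Ancestors of c1: {c1, c10, c12, c5}.
Ancestors of c9: {c12, c3, c4, c7, c9}.
Common ancestors: {c12}.
The only common ancestor is c12, so it is the merge base.

c12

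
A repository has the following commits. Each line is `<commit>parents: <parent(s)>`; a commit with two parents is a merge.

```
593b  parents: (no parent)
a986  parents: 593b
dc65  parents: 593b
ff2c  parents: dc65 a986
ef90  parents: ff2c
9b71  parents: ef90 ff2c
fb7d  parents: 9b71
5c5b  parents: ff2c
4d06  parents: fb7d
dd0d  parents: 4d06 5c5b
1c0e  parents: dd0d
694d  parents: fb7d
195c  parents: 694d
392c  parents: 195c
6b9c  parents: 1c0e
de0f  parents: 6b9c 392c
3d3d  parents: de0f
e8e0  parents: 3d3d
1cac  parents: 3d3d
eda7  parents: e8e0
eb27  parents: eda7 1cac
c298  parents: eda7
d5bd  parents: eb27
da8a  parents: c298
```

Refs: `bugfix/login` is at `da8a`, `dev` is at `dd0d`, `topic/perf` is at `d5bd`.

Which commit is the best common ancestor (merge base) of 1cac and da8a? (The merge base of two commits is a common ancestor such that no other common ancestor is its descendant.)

Ancestors of 1cac: {195c, 1c0e, 1cac, 392c, 3d3d, 4d06, 593b, 5c5b, 694d, 6b9c, 9b71, a986, dc65, dd0d, de0f, ef90, fb7d, ff2c}.
Ancestors of da8a: {195c, 1c0e, 392c, 3d3d, 4d06, 593b, 5c5b, 694d, 6b9c, 9b71, a986, c298, da8a, dc65, dd0d, de0f, e8e0, eda7, ef90, fb7d, ff2c}.
Common ancestors: {195c, 1c0e, 392c, 3d3d, 4d06, 593b, 5c5b, 694d, 6b9c, 9b71, a986, dc65, dd0d, de0f, ef90, fb7d, ff2c}.
Among these, 3d3d is not an ancestor of any other common ancestor — it is the merge base.

3d3d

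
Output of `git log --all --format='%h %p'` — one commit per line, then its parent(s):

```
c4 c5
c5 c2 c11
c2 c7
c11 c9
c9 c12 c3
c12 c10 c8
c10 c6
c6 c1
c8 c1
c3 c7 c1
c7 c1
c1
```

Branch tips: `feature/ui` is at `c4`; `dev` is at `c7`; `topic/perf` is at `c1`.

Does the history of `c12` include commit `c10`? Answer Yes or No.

Ancestors of c12 (commits reachable by following parents): {c1, c10, c12, c6, c8}.
c10 is in that set, so it is an ancestor of c12.

Yes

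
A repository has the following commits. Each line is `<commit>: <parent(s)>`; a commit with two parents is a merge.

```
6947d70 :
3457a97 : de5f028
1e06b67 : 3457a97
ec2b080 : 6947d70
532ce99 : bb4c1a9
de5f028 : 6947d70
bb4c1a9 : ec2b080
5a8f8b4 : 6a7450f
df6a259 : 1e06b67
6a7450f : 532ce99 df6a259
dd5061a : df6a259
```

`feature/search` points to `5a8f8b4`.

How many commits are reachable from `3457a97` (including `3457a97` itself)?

3

Walking parent pointers from 3457a97: reachable set = {3457a97, 6947d70, de5f028}.
That is 3 commits.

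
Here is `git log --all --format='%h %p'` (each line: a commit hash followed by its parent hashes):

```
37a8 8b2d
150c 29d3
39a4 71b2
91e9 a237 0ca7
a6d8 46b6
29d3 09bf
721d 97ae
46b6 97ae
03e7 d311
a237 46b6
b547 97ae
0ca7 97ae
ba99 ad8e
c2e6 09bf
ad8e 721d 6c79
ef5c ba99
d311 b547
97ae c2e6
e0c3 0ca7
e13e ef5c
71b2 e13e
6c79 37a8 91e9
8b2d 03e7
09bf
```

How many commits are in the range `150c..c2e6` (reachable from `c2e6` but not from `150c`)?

Reachable from c2e6: {09bf, c2e6}.
Reachable from 150c: {09bf, 150c, 29d3}.
In c2e6's history but not 150c's: {c2e6} — 1 commit.

1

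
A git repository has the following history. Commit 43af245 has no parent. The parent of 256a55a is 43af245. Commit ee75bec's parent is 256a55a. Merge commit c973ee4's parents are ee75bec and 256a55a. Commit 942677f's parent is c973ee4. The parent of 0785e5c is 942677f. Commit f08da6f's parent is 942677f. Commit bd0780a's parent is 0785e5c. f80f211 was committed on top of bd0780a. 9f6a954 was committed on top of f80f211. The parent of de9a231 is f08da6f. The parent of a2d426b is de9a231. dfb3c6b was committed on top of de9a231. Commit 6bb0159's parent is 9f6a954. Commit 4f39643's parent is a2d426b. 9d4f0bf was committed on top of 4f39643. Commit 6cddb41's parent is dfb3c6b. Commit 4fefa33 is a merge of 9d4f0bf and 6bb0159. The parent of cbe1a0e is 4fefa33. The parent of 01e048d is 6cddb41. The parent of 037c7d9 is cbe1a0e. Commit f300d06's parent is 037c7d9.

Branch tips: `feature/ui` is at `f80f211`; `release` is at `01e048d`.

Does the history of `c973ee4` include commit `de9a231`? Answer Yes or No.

Ancestors of c973ee4: {256a55a, 43af245, c973ee4, ee75bec}.
de9a231 is not in that set, so it is not an ancestor of c973ee4.

No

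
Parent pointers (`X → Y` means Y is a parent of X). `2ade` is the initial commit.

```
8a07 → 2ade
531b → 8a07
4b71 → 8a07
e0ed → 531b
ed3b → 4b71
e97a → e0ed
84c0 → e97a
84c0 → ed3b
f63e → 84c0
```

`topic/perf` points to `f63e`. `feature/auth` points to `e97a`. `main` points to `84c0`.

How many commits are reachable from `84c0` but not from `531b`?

5

Reachable from 84c0: {2ade, 4b71, 531b, 84c0, 8a07, e0ed, e97a, ed3b}.
Reachable from 531b: {2ade, 531b, 8a07}.
In 84c0's history but not 531b's: {4b71, 84c0, e0ed, e97a, ed3b} — 5 commits.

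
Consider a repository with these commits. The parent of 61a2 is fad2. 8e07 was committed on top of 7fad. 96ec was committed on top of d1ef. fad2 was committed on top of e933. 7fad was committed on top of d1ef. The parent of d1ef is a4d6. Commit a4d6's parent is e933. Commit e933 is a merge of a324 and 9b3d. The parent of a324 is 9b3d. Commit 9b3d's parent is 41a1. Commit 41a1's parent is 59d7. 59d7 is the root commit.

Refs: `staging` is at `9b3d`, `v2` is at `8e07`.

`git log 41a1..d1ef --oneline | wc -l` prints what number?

Reachable from d1ef: {41a1, 59d7, 9b3d, a324, a4d6, d1ef, e933}.
Reachable from 41a1: {41a1, 59d7}.
In d1ef's history but not 41a1's: {9b3d, a324, a4d6, d1ef, e933} — 5 commits.

5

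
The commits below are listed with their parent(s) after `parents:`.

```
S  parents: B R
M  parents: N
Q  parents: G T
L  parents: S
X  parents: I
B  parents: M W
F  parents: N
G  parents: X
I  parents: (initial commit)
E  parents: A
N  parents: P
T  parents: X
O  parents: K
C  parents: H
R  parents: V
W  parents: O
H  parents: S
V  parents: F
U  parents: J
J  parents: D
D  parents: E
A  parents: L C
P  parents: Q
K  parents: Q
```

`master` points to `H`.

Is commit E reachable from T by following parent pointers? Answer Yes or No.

No

Ancestors of T: {I, T, X}.
E is not in that set, so it is not an ancestor of T.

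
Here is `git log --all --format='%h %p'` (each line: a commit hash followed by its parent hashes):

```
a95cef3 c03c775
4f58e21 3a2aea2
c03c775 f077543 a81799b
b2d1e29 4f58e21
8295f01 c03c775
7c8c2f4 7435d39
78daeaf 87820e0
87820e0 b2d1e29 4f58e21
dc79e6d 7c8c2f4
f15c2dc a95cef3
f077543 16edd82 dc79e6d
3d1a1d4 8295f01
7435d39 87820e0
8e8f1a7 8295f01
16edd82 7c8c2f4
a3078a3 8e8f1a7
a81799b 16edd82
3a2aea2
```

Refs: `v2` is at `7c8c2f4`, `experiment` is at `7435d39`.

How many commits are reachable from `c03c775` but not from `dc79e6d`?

Reachable from c03c775: {16edd82, 3a2aea2, 4f58e21, 7435d39, 7c8c2f4, 87820e0, a81799b, b2d1e29, c03c775, dc79e6d, f077543}.
Reachable from dc79e6d: {3a2aea2, 4f58e21, 7435d39, 7c8c2f4, 87820e0, b2d1e29, dc79e6d}.
In c03c775's history but not dc79e6d's: {16edd82, a81799b, c03c775, f077543} — 4 commits.

4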